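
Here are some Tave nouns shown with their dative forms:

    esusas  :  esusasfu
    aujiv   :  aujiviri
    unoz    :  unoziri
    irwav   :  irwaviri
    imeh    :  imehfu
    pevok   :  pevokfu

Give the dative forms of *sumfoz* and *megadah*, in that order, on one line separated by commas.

Looking at the final consonant of each stem: -fu when the stem ends in a voiceless consonant (*esusas*, *imeh*, *pevok*); -iri when the stem ends in a voiced consonant (*aujiv*, *unoz*, *irwav*).
*sumfoz* — final consonant /z/ (voiced) → -iri → *sumfoziri*.
The final consonant of *megadah* is /h/, which is voiceless, so the suffix is -fu, giving *megadahfu*.

sumfoziri, megadahfu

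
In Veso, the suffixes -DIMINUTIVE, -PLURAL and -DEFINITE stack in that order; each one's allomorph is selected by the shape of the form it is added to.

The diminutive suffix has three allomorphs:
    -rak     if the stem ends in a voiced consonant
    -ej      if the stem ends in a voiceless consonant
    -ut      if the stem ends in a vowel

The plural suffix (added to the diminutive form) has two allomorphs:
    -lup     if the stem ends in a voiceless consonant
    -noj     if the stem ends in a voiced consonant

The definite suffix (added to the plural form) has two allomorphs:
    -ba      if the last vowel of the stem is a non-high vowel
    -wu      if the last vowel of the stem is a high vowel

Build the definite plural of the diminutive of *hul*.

*hul*: final sound = /l/, a voiced consonant → -rak → *hulrak*.
The final consonant of the diminutive form *hulrak* is /k/, which is voiceless, so the plural suffix is -lup, giving *hulraklup*.
Since the last vowel of the plural form *hulraklup* is /u/ (a high vowel), it takes -wu, giving *hulraklupwu*.

hulraklupwu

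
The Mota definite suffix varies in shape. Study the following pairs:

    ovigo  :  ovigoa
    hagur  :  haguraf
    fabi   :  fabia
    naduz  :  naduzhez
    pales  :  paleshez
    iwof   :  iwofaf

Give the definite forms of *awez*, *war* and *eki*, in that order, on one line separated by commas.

awezhez, waraf, ekia

The pattern is sibilance of the final sound: -hez when the stem ends in a sibilant (*naduz*, *pales*); -af when the stem ends in a non-sibilant consonant (*hagur*, *iwof*); -a when the stem ends in a vowel (*ovigo*, *fabi*).
*awez*: final sound = /z/, a sibilant → -hez → *awezhez*.
Since the final sound of *war* is /r/ (a non-sibilant consonant), it takes -af, giving *waraf*.
The final sound of *eki* is /i/, which is a vowel, so the suffix is -a, giving *ekia*.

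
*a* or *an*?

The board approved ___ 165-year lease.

a

The indefinite article is chosen by the initial *sound* of the following word, not its spelling.
The number *165* is spoken "one hundred …", beginning with /wʌn/ — a consonant sound.
So the article is *a*: The board approved a 165-year lease.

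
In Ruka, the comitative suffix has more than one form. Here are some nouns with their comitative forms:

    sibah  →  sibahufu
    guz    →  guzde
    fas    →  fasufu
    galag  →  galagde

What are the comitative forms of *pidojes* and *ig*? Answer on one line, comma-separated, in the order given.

pidojesufu, igde

The alternation tracks the final consonant of the stem — -ufu when the stem ends in a voiceless consonant (*sibah*, *fas*); -de when the stem ends in a voiced consonant (*guz*, *galag*).
Since the final consonant of *pidojes* is /s/ (voiceless), it takes -ufu, giving *pidojesufu*.
*ig* — final consonant /g/ (voiced) → -de → *igde*.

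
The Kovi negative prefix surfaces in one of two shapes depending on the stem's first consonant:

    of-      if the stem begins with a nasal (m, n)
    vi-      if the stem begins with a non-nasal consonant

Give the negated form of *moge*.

*moge*: first consonant = /m/, a nasal → of- → *ofmoge*.

ofmoge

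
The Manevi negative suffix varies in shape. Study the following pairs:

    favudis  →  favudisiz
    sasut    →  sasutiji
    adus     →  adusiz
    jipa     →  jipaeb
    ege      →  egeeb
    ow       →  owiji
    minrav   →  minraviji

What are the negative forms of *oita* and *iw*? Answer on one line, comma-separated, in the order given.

The pattern is sibilance of the final sound: -iz when the stem ends in a sibilant (*favudis*, *adus*); -iji when the stem ends in a non-sibilant consonant (*sasut*, *ow*, *minrav*); -eb when the stem ends in a vowel (*jipa*, *ege*).
The final sound of *oita* is /a/, which is a vowel, so the suffix is -eb, giving *oitaeb*.
Since the final sound of *iw* is /w/ (a non-sibilant consonant), it takes -iji, giving *iwiji*.

oitaeb, iwiji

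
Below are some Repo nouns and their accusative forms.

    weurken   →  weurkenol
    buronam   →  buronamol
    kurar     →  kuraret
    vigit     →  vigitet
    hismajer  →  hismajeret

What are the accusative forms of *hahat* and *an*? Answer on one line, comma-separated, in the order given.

hahatet, anol

The suffix is conditioned by the final consonant: -ol when the stem ends in a nasal (*weurken*, *buronam*); -et when the stem ends in a non-nasal consonant (*kurar*, *vigit*, *hismajer*).
Since the final consonant of *hahat* is /t/ (non-nasal), it takes -et, giving *hahatet*.
The final consonant of *an* is /n/, which is a nasal, so the suffix is -ol, giving *anol*.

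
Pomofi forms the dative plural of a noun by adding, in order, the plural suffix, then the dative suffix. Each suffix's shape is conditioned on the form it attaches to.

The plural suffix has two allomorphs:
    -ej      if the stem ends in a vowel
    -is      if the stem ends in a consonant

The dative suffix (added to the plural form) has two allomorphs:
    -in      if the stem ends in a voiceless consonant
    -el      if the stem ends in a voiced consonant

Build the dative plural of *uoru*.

*uoru* — final sound /u/ (a vowel) → -ej → *uoruej*.
The final consonant of the plural form *uoruej* is /j/, which is voiced, so the dative suffix is -el, giving *uoruejel*.

uoruejel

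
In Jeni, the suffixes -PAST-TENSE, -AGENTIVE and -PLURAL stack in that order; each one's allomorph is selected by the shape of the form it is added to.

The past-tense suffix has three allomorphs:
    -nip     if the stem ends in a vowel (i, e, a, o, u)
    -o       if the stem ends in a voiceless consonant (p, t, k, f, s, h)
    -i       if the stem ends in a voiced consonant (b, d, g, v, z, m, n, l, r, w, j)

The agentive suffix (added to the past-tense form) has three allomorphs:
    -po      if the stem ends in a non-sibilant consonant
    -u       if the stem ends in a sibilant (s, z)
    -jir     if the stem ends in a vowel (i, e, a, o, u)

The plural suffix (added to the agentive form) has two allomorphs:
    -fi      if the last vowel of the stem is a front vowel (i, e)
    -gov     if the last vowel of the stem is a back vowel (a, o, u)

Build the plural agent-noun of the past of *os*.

The final sound of *os* is /s/, which is a voiceless consonant, so the past-tense suffix is -o, giving *oso*.
The past-tense form *oso* — final sound /o/ (a vowel) → -jir → *osojir*.
The agentive form *osojir* — last vowel /i/ (a front vowel) → -fi → *osojirfi*.

osojirfi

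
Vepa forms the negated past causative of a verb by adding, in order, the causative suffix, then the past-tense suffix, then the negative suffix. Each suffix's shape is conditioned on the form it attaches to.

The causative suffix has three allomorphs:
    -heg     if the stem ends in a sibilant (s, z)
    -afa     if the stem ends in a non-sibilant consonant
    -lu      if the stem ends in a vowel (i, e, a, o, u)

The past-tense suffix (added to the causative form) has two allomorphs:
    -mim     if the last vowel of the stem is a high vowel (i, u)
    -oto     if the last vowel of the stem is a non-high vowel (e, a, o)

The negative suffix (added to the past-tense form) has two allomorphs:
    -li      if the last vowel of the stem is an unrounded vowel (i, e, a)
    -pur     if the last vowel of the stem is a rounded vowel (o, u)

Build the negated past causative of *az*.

azhegotopur

Since the final sound of *az* is /z/ (a sibilant), it takes -heg, giving *azheg*.
Since the last vowel of the causative form *azheg* is /e/ (a non-high vowel), it takes -oto, giving *azhegoto*.
The past-tense form *azhegoto*: last vowel = /o/, a rounded vowel → -pur → *azhegotopur*.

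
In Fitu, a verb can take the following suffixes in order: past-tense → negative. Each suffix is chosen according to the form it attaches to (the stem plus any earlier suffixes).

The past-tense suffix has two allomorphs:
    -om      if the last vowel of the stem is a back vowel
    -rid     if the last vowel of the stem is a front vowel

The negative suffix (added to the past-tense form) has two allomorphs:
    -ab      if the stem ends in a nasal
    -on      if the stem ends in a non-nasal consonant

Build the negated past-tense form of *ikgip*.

The last vowel of *ikgip* is /i/, which is a front vowel, so the past-tense suffix is -rid, giving *ikgiprid*.
The past-tense form *ikgiprid*: final consonant = /d/, non-nasal → -on → *ikgipridon*.

ikgipridon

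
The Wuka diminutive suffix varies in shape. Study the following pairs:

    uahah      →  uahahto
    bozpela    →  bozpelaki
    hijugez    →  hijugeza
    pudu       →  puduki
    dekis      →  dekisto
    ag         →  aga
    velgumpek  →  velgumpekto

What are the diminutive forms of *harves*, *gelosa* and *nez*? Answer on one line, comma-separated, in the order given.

The alternation tracks the final sound of the stem — -to when the stem ends in a voiceless consonant (*uahah*, *dekis*, *velgumpek*); -a when the stem ends in a voiced consonant (*hijugez*, *ag*); -ki when the stem ends in a vowel (*bozpela*, *pudu*).
The final sound of *harves* is /s/, which is a voiceless consonant, so the suffix is -to, giving *harvesto*.
*gelosa* — final sound /a/ (a vowel) → -ki → *gelosaki*.
*nez*: final sound = /z/, a voiced consonant → -a → *neza*.

harvesto, gelosaki, neza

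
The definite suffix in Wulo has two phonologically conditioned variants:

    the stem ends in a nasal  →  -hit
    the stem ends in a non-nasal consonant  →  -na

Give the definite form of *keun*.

keunhit

Since the final consonant of *keun* is /n/ (a nasal), it takes -hit, giving *keunhit*.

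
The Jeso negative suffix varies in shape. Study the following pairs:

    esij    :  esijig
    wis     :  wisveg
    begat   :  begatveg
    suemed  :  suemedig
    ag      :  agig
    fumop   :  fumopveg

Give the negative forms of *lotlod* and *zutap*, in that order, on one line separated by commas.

The pattern is voicing of the final consonant: -veg when the stem ends in a voiceless consonant (*wis*, *begat*, *fumop*); -ig when the stem ends in a voiced consonant (*esij*, *suemed*, *ag*).
The final consonant of *lotlod* is /d/, which is voiced, so the suffix is -ig, giving *lotlodig*.
*zutap* — final consonant /p/ (voiceless) → -veg → *zutapveg*.

lotlodig, zutapveg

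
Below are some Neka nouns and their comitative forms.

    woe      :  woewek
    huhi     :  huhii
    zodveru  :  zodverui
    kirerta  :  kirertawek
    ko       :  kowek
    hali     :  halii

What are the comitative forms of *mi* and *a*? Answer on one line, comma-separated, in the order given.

mii, awek

The alternation tracks the last vowel of the stem — -i when the last vowel of the stem is a high vowel (*huhi*, *zodveru*, *hali*); -wek when the last vowel of the stem is a non-high vowel (*woe*, *kirerta*, *ko*).
Since the last vowel of *mi* is /i/ (a high vowel), it takes -i, giving *mii*.
*a* — last vowel /a/ (a non-high vowel) → -wek → *awek*.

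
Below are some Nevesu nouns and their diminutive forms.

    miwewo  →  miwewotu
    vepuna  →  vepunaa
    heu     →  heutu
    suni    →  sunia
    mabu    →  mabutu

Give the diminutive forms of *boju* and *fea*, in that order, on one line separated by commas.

Looking at the last vowel of each stem: -tu when the last vowel of the stem is a rounded vowel (*miwewo*, *heu*, *mabu*); -a when the last vowel of the stem is an unrounded vowel (*vepuna*, *suni*).
Since the last vowel of *boju* is /u/ (a rounded vowel), it takes -tu, giving *bojutu*.
Since the last vowel of *fea* is /a/ (an unrounded vowel), it takes -a, giving *feaa*.

bojutu, feaa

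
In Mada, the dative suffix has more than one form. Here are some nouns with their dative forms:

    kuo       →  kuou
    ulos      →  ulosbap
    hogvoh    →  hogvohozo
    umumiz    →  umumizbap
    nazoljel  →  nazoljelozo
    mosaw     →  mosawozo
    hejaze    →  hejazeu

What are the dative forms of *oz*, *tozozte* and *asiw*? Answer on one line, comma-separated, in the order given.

The pattern is sibilance of the final sound: -bap when the stem ends in a sibilant (*ulos*, *umumiz*); -ozo when the stem ends in a non-sibilant consonant (*hogvoh*, *nazoljel*, *mosaw*); -u when the stem ends in a vowel (*kuo*, *hejaze*).
*oz* — final sound /z/ (a sibilant) → -bap → *ozbap*.
*tozozte*: final sound = /e/, a vowel → -u → *tozozteu*.
Since the final sound of *asiw* is /w/ (a non-sibilant consonant), it takes -ozo, giving *asiwozo*.

ozbap, tozozteu, asiwozo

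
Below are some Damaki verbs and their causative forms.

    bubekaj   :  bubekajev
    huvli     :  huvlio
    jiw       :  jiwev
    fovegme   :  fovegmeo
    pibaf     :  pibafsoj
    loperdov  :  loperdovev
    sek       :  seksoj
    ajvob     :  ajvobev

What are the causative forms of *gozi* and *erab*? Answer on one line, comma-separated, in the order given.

gozio, erabev

The pattern is voicing of the final sound: -soj when the stem ends in a voiceless consonant (*pibaf*, *sek*); -ev when the stem ends in a voiced consonant (*bubekaj*, *jiw*, *loperdov*, *ajvob*); -o when the stem ends in a vowel (*huvli*, *fovegme*).
*gozi* — final sound /i/ (a vowel) → -o → *gozio*.
Since the final sound of *erab* is /b/ (a voiced consonant), it takes -ev, giving *erabev*.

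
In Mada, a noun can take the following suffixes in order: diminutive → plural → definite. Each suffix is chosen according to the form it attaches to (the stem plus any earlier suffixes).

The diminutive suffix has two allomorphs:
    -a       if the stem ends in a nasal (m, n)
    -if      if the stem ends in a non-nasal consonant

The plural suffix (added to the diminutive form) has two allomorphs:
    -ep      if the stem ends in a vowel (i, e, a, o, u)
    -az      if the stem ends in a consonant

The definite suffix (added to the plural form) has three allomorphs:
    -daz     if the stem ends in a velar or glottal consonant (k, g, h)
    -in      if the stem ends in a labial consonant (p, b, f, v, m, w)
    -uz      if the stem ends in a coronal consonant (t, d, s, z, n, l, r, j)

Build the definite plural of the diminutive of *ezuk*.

*ezuk* — final consonant /k/ (non-nasal) → -if → *ezukif*.
The final sound of the diminutive form *ezukif* is /f/, which is a consonant, so the plural suffix is -az, giving *ezukifaz*.
Since the final consonant of the plural form *ezukifaz* is /z/ (coronal), it takes -uz, giving *ezukifazuz*.

ezukifazuz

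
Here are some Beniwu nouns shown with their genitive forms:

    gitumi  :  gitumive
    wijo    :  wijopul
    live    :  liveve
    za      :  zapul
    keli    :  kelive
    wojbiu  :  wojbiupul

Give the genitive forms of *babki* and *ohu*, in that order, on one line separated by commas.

babkive, ohupul

The suffix is conditioned by the last vowel: -ve when the last vowel of the stem is a front vowel (*gitumi*, *live*, *keli*); -pul when the last vowel of the stem is a back vowel (*wijo*, *za*, *wojbiu*).
Since the last vowel of *babki* is /i/ (a front vowel), it takes -ve, giving *babkive*.
*ohu* — last vowel /u/ (a back vowel) → -pul → *ohupul*.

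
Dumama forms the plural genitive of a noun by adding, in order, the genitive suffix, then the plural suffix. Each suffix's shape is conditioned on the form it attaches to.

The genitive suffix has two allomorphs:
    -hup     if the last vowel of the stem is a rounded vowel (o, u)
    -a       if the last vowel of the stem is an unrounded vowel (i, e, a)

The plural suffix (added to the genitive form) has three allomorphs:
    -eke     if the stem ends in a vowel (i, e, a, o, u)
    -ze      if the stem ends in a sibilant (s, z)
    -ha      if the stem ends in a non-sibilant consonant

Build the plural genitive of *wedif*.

Since the last vowel of *wedif* is /i/ (an unrounded vowel), it takes -a, giving *wedifa*.
Since the final sound of the genitive form *wedifa* is /a/ (a vowel), it takes -eke, giving *wedifaeke*.

wedifaeke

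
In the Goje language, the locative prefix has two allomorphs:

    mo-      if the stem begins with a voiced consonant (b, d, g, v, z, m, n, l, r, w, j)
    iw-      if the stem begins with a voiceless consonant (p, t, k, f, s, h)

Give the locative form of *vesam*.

movesam

The first consonant of *vesam* is /v/, which is voiced, so the prefix is mo-, giving *movesam*.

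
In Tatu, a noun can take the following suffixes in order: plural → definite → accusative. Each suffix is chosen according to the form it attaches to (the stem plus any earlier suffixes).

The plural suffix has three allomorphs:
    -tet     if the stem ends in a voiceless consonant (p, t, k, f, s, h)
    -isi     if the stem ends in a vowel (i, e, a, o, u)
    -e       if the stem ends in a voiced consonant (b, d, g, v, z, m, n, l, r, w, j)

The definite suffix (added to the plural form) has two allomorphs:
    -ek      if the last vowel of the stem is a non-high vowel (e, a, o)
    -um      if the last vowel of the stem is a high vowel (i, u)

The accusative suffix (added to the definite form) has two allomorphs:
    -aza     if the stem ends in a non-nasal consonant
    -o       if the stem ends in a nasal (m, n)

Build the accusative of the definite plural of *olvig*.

The final sound of *olvig* is /g/, which is a voiced consonant, so the plural suffix is -e, giving *olvige*.
The plural form *olvige* — last vowel /e/ (a non-high vowel) → -ek → *olvigeek*.
Since the final consonant of the definite form *olvigeek* is /k/ (non-nasal), it takes -aza, giving *olvigeekaza*.

olvigeekaza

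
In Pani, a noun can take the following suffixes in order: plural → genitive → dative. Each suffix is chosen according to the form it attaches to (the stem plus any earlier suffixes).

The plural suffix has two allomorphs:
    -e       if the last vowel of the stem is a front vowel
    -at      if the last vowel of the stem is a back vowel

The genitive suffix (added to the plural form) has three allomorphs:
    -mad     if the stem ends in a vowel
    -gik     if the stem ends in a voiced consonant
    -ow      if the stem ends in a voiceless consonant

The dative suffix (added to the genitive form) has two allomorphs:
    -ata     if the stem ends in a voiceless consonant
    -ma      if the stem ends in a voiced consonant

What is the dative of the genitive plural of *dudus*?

*dudus* — last vowel /u/ (a back vowel) → -at → *dudusat*.
Since the final sound of the plural form *dudusat* is /t/ (a voiceless consonant), it takes -ow, giving *dudusatow*.
The genitive form *dudusatow*: final consonant = /w/, voiced → -ma → *dudusatowma*.

dudusatowma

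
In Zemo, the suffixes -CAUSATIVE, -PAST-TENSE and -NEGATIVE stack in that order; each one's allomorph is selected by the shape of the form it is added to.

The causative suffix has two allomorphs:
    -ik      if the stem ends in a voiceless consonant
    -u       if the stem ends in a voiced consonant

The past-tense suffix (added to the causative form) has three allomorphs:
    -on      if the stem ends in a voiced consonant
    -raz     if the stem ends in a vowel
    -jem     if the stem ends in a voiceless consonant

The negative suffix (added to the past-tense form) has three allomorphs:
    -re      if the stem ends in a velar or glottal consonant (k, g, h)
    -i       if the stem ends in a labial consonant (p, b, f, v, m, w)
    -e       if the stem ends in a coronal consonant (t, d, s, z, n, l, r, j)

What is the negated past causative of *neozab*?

neozaburaze

*neozab* — final consonant /b/ (voiced) → -u → *neozabu*.
The final sound of the causative form *neozabu* is /u/, which is a vowel, so the past-tense suffix is -raz, giving *neozaburaz*.
The final consonant of the past-tense form *neozaburaz* is /z/, which is coronal, so the negative suffix is -e, giving *neozaburaze*.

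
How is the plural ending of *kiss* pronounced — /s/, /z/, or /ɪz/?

The stem *kiss* ends in a sibilant (/s, z, ʃ, ʒ, tʃ, dʒ/).
The plural suffix surfaces as /ɪz/ after sibilants, /s/ after other voiceless consonants, and /z/ after other voiced sounds.
So the plural -s on *kiss* is pronounced /ɪz/.

/ɪz/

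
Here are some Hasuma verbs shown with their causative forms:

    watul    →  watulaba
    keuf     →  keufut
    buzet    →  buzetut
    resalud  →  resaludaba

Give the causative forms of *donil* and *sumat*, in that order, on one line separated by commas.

donilaba, sumatut

The alternation tracks the final consonant of the stem — -ut when the stem ends in a voiceless consonant (*keuf*, *buzet*); -aba when the stem ends in a voiced consonant (*watul*, *resalud*).
Since the final consonant of *donil* is /l/ (voiced), it takes -aba, giving *donilaba*.
The final consonant of *sumat* is /t/, which is voiceless, so the suffix is -ut, giving *sumatut*.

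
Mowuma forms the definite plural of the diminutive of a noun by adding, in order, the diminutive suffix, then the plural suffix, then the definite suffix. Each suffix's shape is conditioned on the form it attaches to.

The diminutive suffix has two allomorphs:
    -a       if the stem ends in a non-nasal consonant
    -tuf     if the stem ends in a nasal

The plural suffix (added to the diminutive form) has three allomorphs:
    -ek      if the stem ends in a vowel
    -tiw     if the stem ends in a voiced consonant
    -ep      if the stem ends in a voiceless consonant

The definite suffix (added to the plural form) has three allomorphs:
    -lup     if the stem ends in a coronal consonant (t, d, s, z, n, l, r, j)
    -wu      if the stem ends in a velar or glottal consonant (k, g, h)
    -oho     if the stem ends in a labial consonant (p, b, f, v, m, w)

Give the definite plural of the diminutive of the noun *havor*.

Since the final consonant of *havor* is /r/ (non-nasal), it takes -a, giving *havora*.
Since the final sound of the diminutive form *havora* is /a/ (a vowel), it takes -ek, giving *havoraek*.
The plural form *havoraek* — final consonant /k/ (velar/glottal) → -wu → *havoraekwu*.

havoraekwu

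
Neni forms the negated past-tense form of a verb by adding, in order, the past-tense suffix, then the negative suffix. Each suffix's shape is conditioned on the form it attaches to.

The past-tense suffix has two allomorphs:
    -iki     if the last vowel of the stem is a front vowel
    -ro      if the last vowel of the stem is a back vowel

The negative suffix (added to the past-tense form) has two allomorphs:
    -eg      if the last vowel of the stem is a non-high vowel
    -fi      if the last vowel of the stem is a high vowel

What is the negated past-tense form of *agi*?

agiikifi

*agi*: last vowel = /i/, a front vowel → -iki → *agiiki*.
Since the last vowel of the past-tense form *agiiki* is /i/ (a high vowel), it takes -fi, giving *agiikifi*.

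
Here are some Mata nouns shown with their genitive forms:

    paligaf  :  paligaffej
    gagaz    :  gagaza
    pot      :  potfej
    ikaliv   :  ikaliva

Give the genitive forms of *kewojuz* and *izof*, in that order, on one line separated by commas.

kewojuza, izoffej

The pattern is voicing of the final consonant: -fej when the stem ends in a voiceless consonant (*paligaf*, *pot*); -a when the stem ends in a voiced consonant (*gagaz*, *ikaliv*).
Since the final consonant of *kewojuz* is /z/ (voiced), it takes -a, giving *kewojuza*.
Since the final consonant of *izof* is /f/ (voiceless), it takes -fej, giving *izoffej*.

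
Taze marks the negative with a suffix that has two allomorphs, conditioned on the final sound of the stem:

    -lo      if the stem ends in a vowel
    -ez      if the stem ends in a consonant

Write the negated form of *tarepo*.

Since the final sound of *tarepo* is /o/ (a vowel), it takes -lo, giving *tarepolo*.

tarepolo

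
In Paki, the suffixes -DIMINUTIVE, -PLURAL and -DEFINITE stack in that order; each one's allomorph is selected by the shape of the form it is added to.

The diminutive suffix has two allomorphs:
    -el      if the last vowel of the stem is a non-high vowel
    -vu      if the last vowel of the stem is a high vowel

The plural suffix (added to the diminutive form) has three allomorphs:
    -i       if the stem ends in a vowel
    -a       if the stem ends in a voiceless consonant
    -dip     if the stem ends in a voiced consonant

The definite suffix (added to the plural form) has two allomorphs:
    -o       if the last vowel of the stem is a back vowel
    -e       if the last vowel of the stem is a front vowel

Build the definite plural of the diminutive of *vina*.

vinaeldipe

The last vowel of *vina* is /a/, which is a non-high vowel, so the diminutive suffix is -el, giving *vinael*.
The final sound of the diminutive form *vinael* is /l/, which is a voiced consonant, so the plural suffix is -dip, giving *vinaeldip*.
The plural form *vinaeldip* — last vowel /i/ (a front vowel) → -e → *vinaeldipe*.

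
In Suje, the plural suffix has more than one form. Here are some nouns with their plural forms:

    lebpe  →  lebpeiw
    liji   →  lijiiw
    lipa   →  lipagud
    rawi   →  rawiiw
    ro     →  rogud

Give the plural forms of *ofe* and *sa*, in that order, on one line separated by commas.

ofeiw, sagud

The pattern is front/back vowel harmony: -iw when the last vowel of the stem is a front vowel (*lebpe*, *liji*, *rawi*); -gud when the last vowel of the stem is a back vowel (*lipa*, *ro*).
The last vowel of *ofe* is /e/, which is a front vowel, so the suffix is -iw, giving *ofeiw*.
The last vowel of *sa* is /a/, which is a back vowel, so the suffix is -gud, giving *sagud*.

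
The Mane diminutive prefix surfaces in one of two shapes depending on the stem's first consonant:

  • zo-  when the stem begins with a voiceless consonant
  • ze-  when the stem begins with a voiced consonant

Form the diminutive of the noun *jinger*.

Since the first consonant of *jinger* is /j/ (voiced), it takes ze-, giving *zejinger*.

zejinger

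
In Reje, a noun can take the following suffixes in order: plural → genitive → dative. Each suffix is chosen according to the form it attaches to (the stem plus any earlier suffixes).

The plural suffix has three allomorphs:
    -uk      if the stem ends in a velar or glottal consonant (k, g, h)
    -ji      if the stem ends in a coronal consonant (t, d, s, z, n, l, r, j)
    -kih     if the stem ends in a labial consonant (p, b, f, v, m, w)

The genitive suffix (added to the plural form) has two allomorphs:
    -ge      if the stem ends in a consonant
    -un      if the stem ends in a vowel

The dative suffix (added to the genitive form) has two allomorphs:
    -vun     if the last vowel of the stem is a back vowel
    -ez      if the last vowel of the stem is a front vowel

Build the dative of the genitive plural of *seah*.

*seah*: final consonant = /h/, velar/glottal → -uk → *seahuk*.
The final sound of the plural form *seahuk* is /k/, which is a consonant, so the genitive suffix is -ge, giving *seahukge*.
Since the last vowel of the genitive form *seahukge* is /e/ (a front vowel), it takes -ez, giving *seahukgeez*.

seahukgeez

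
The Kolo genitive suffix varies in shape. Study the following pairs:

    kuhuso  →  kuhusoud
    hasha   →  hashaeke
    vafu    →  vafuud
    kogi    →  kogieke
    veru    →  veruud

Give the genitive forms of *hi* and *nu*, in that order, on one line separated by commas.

The pattern is rounding harmony: -ud when the last vowel of the stem is a rounded vowel (*kuhuso*, *vafu*, *veru*); -eke when the last vowel of the stem is an unrounded vowel (*hasha*, *kogi*).
*hi* — last vowel /i/ (an unrounded vowel) → -eke → *hieke*.
*nu* — last vowel /u/ (a rounded vowel) → -ud → *nuud*.

hieke, nuud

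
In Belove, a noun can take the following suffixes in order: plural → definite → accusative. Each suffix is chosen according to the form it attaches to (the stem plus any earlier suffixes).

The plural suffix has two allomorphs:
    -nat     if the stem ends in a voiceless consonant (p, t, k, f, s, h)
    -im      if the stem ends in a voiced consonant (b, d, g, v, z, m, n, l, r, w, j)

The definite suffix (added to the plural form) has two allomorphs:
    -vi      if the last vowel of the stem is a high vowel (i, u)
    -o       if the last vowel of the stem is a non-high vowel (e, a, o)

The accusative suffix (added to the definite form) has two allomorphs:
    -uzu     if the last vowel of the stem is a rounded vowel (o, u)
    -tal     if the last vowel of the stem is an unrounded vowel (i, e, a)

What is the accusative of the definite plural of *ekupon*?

ekuponimvital

The final consonant of *ekupon* is /n/, which is voiced, so the plural suffix is -im, giving *ekuponim*.
The plural form *ekuponim*: last vowel = /i/, a high vowel → -vi → *ekuponimvi*.
The definite form *ekuponimvi* — last vowel /i/ (an unrounded vowel) → -tal → *ekuponimvital*.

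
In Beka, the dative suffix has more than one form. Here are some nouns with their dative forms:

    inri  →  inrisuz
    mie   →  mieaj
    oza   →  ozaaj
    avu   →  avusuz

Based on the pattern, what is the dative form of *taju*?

The alternation tracks the last vowel of the stem — -suz when the last vowel of the stem is a high vowel (*inri*, *avu*); -aj when the last vowel of the stem is a non-high vowel (*mie*, *oza*).
Since the last vowel of *taju* is /u/ (a high vowel), it takes -suz, giving *tajusuz*.

tajusuz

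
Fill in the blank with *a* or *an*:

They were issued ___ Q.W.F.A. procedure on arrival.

a

The indefinite article is chosen by the initial *sound* of the following word, not its spelling.
The initialism *Q.W.F.A.* is read letter by letter; the first letter, Q, is pronounced /kjuː/, which begins with a consonant sound.
So the article is *a*: They were issued a Q.W.F.A. procedure on arrival.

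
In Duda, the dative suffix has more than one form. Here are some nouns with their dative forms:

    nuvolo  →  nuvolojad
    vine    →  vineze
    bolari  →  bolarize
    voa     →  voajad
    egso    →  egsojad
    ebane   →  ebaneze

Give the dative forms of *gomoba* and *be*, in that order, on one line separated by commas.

gomobajad, beze

The suffix is conditioned by the last vowel: -ze when the last vowel of the stem is a front vowel (*vine*, *bolari*, *ebane*); -jad when the last vowel of the stem is a back vowel (*nuvolo*, *voa*, *egso*).
*gomoba* — last vowel /a/ (a back vowel) → -jad → *gomobajad*.
*be*: last vowel = /e/, a front vowel → -ze → *beze*.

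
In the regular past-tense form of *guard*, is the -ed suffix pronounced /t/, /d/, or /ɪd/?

The stem *guard* ends in /t/ or /d/.
The -ed suffix is realized as /ɪd/ after /t, d/; as /t/ after other voiceless consonants; and as /d/ after other voiced sounds.
So -ed on *guard* is pronounced /ɪd/.

/ɪd/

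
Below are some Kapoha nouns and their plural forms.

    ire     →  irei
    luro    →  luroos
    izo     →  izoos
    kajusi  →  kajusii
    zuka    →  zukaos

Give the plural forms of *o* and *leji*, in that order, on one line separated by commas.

Looking at the last vowel of each stem: -i when the last vowel of the stem is a front vowel (*ire*, *kajusi*); -os when the last vowel of the stem is a back vowel (*luro*, *izo*, *zuka*).
The last vowel of *o* is /o/, which is a back vowel, so the suffix is -os, giving *oos*.
*leji* — last vowel /i/ (a front vowel) → -i → *lejii*.

oos, lejii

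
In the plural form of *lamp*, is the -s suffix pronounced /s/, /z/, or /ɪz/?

The stem *lamp* ends in a voiceless non-sibilant consonant.
The plural suffix surfaces as /ɪz/ after sibilants, /s/ after other voiceless consonants, and /z/ after other voiced sounds.
So the plural -s on *lamp* is pronounced /s/.

/s/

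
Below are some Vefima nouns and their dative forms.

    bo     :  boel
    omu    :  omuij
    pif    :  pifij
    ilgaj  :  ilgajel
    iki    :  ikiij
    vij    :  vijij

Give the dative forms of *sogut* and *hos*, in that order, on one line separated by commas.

The alternation tracks the last vowel of the stem — -ij when the last vowel of the stem is a high vowel (*omu*, *pif*, *iki*, *vij*); -el when the last vowel of the stem is a non-high vowel (*bo*, *ilgaj*).
*sogut*: last vowel = /u/, a high vowel → -ij → *sogutij*.
The last vowel of *hos* is /o/, which is a non-high vowel, so the suffix is -el, giving *hosel*.

sogutij, hosel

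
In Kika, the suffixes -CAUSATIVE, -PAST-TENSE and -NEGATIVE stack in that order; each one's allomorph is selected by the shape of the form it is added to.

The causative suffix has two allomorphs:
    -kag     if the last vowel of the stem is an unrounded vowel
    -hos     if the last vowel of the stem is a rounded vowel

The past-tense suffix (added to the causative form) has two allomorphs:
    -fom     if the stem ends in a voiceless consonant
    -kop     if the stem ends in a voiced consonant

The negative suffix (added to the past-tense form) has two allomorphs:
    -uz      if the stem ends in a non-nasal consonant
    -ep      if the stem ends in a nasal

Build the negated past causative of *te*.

*te*: last vowel = /e/, an unrounded vowel → -kag → *tekag*.
The causative form *tekag*: final consonant = /g/, voiced → -kop → *tekagkop*.
The past-tense form *tekagkop*: final consonant = /p/, non-nasal → -uz → *tekagkopuz*.

tekagkopuz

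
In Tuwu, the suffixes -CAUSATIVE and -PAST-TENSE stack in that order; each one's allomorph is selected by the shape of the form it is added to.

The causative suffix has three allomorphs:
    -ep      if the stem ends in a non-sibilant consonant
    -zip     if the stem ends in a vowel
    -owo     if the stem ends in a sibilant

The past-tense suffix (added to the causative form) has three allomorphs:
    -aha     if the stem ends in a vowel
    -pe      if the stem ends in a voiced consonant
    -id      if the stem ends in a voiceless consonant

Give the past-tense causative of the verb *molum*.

Since the final sound of *molum* is /m/ (a non-sibilant consonant), it takes -ep, giving *molumep*.
The causative form *molumep* — final sound /p/ (a voiceless consonant) → -id → *molumepid*.

molumepid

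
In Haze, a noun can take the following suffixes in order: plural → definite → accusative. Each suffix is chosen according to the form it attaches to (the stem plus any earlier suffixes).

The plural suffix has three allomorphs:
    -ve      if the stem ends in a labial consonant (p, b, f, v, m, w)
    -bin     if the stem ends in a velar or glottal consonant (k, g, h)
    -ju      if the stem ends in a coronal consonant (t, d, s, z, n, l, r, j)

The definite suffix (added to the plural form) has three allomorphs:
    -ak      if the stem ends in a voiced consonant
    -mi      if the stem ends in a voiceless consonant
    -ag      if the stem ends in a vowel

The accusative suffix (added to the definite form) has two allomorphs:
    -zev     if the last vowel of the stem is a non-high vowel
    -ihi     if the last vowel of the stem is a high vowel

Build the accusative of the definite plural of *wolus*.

The final consonant of *wolus* is /s/, which is coronal, so the plural suffix is -ju, giving *wolusju*.
The plural form *wolusju* — final sound /u/ (a vowel) → -ag → *wolusjuag*.
The definite form *wolusjuag*: last vowel = /a/, a non-high vowel → -zev → *wolusjuagzev*.

wolusjuagzev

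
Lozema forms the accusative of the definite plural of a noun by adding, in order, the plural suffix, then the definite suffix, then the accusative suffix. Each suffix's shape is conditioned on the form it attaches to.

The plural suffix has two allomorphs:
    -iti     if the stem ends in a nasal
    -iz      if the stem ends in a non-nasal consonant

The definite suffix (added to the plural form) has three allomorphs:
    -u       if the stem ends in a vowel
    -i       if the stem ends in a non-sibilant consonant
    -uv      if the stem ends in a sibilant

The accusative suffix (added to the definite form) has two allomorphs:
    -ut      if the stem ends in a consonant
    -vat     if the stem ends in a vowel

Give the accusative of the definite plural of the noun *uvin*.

*uvin* — final consonant /n/ (a nasal) → -iti → *uviniti*.
The final sound of the plural form *uviniti* is /i/, which is a vowel, so the definite suffix is -u, giving *uvinitiu*.
The definite form *uvinitiu*: final sound = /u/, a vowel → -vat → *uvinitiuvat*.

uvinitiuvat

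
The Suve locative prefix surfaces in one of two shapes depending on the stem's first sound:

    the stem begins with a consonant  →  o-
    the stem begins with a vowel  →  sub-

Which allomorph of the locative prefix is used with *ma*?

The first sound of *ma* is /m/, which is a consonant, so the prefix is o-.

o-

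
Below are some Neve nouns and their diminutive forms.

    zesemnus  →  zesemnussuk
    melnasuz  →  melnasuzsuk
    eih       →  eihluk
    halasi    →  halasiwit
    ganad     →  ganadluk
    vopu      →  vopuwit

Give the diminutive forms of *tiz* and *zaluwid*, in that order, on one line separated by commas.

The suffix is conditioned by the final sound: -suk when the stem ends in a sibilant (*zesemnus*, *melnasuz*); -luk when the stem ends in a non-sibilant consonant (*eih*, *ganad*); -wit when the stem ends in a vowel (*halasi*, *vopu*).
*tiz* — final sound /z/ (a sibilant) → -suk → *tizsuk*.
The final sound of *zaluwid* is /d/, which is a non-sibilant consonant, so the suffix is -luk, giving *zaluwidluk*.

tizsuk, zaluwidluk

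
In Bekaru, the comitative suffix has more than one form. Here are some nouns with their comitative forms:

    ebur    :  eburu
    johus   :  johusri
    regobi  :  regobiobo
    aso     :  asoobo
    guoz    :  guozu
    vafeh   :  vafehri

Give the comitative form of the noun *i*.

Looking at the final sound of each stem: -ri when the stem ends in a voiceless consonant (*johus*, *vafeh*); -u when the stem ends in a voiced consonant (*ebur*, *guoz*); -obo when the stem ends in a vowel (*regobi*, *aso*).
Since the final sound of *i* is /i/ (a vowel), it takes -obo, giving *iobo*.

iobo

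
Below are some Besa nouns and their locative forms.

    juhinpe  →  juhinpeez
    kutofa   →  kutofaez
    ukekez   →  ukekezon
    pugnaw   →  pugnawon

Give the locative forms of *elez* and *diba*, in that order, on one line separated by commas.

elezon, dibaez

The suffix is conditioned by the final sound: -on when the stem ends in a consonant (*ukekez*, *pugnaw*); -ez when the stem ends in a vowel (*juhinpe*, *kutofa*).
*elez*: final sound = /z/, a consonant → -on → *elezon*.
*diba* — final sound /a/ (a vowel) → -ez → *dibaez*.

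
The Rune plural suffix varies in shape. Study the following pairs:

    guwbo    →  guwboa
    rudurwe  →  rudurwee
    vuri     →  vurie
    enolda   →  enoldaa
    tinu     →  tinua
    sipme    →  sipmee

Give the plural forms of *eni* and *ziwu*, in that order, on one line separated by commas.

The pattern is front/back vowel harmony: -e when the last vowel of the stem is a front vowel (*rudurwe*, *vuri*, *sipme*); -a when the last vowel of the stem is a back vowel (*guwbo*, *enolda*, *tinu*).
*eni*: last vowel = /i/, a front vowel → -e → *enie*.
*ziwu*: last vowel = /u/, a back vowel → -a → *ziwua*.

enie, ziwua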